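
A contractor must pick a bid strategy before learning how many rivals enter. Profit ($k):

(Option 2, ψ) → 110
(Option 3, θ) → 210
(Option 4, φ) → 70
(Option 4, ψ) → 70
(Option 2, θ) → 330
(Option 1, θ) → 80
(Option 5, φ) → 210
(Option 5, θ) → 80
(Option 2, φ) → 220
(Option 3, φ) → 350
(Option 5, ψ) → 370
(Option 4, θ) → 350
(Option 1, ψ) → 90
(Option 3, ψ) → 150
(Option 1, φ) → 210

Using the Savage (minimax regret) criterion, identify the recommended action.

Column bests: θ=350, φ=350, ψ=370.
Option 1 regrets: 270, 140, 280 → max 280
Option 2 regrets: 20, 130, 260 → max 260
Option 3 regrets: 140, 0, 220 → max 220
Option 4 regrets: 0, 280, 300 → max 300
Option 5 regrets: 270, 140, 0 → max 270
Smallest max regret = 220 → Option 3.

Option 3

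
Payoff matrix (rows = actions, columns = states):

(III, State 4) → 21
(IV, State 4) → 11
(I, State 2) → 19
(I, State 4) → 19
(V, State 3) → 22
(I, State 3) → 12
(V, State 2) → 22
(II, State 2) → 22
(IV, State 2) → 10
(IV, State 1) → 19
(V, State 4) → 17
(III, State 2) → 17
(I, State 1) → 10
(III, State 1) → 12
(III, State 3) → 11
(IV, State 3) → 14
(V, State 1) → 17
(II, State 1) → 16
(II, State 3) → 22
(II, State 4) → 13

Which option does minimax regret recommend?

Column bests: State 1=19, State 2=22, State 3=22, State 4=21.
I regrets: 9, 3, 10, 2 → max 10
II regrets: 3, 0, 0, 8 → max 8
III regrets: 7, 5, 11, 0 → max 11
IV regrets: 0, 12, 8, 10 → max 12
V regrets: 2, 0, 0, 4 → max 4
Smallest max regret = 4 → V.

V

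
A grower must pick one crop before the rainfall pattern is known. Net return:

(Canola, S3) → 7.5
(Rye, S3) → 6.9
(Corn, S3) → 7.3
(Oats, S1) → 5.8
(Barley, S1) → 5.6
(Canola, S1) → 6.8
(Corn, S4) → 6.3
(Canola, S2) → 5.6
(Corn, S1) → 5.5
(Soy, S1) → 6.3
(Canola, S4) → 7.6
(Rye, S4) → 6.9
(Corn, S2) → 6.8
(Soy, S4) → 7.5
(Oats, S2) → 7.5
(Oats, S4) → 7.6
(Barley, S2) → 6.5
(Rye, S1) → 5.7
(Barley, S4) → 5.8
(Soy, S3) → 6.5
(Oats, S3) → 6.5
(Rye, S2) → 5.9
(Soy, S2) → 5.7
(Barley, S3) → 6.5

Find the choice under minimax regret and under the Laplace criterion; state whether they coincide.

Column bests: S1=6.8, S2=7.5, S3=7.5, S4=7.6.
Soy regrets: 0.5, 1.8, 1.0, 0.1 → max 1.8
Barley regrets: 1.2, 1.0, 1.0, 1.8 → max 1.8
Oats regrets: 1.0, 0.0, 1.0, 0.0 → max 1.0
Rye regrets: 1.1, 1.6, 0.6, 0.7 → max 1.6
Corn regrets: 1.3, 0.7, 0.2, 1.3 → max 1.3
Canola regrets: 0.0, 1.9, 0.0, 0.0 → max 1.9
Smallest max regret = 1.0 → Oats.
Row averages: Soy=6.5, Barley=6.1, Oats=6.85, Rye=6.35, Corn=6.475, Canola=6.875
Highest average = 6.875 → Canola.

minimax regret → Oats; laplace → Canola (disagree)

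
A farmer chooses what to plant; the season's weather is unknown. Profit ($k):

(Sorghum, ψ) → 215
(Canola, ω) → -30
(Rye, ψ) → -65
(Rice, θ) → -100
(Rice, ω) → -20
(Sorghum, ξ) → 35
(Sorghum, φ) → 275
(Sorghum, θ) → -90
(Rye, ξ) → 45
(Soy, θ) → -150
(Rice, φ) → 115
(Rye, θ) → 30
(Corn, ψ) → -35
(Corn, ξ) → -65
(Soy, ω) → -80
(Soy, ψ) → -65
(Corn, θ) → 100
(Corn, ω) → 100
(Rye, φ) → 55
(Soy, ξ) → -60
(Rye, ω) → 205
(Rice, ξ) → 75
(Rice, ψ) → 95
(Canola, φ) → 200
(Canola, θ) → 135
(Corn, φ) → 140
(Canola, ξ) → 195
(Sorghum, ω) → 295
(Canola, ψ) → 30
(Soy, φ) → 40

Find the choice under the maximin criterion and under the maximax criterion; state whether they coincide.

Row minima: Rice=-100, Corn=-65, Rye=-65, Sorghum=-90, Soy=-150, Canola=-30
Best worst-case = -30 → Canola.
Row maxima: Rice=115, Corn=140, Rye=205, Sorghum=295, Soy=40, Canola=200
Best best-case = 295 → Sorghum.

maximin → Canola; maximax → Sorghum (disagree)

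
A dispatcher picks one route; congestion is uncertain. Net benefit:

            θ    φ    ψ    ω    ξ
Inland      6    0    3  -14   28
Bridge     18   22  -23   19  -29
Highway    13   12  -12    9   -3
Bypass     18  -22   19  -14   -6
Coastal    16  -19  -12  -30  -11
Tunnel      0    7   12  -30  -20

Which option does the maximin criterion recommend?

Row minima: Inland=-14, Bridge=-29, Highway=-12, Bypass=-22, Coastal=-30, Tunnel=-30
Best worst-case = -12 → Highway.

Highway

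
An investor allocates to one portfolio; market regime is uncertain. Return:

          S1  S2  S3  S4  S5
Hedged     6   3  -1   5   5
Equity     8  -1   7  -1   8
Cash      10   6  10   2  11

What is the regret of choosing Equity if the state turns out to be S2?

7

Best payoff under S2 is 6.
Regret = 6 − (-1) = 7.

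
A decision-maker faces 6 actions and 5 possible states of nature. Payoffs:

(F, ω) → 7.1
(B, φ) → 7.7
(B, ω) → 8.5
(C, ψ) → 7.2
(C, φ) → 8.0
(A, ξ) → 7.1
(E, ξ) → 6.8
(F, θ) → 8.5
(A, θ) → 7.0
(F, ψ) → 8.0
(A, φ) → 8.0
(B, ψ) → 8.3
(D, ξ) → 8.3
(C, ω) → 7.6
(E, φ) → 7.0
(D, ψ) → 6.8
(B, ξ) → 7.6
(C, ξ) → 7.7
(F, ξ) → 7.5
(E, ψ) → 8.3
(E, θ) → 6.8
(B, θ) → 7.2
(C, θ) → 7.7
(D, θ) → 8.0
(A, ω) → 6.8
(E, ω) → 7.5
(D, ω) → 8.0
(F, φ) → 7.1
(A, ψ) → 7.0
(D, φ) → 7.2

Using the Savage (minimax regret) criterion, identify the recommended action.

C

Column bests: θ=8.5, φ=8.0, ψ=8.3, ω=8.5, ξ=8.3.
A regrets: 1.5, 0.0, 1.3, 1.7, 1.2 → max 1.7
B regrets: 1.3, 0.3, 0.0, 0.0, 0.7 → max 1.3
C regrets: 0.8, 0.0, 1.1, 0.9, 0.6 → max 1.1
D regrets: 0.5, 0.8, 1.5, 0.5, 0.0 → max 1.5
E regrets: 1.7, 1.0, 0.0, 1.0, 1.5 → max 1.7
F regrets: 0.0, 0.9, 0.3, 1.4, 0.8 → max 1.4
Smallest max regret = 1.1 → C.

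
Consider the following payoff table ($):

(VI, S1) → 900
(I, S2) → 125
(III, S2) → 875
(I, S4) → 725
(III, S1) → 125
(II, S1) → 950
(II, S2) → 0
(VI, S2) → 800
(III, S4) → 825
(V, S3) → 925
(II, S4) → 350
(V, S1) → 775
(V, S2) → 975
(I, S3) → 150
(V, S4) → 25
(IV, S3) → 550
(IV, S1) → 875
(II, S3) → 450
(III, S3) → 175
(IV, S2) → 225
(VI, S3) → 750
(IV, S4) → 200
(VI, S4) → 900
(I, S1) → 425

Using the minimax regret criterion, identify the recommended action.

Column bests: S1=950, S2=975, S3=925, S4=900.
I regrets: 525, 850, 775, 175 → max 850
II regrets: 0, 975, 475, 550 → max 975
III regrets: 825, 100, 750, 75 → max 825
IV regrets: 75, 750, 375, 700 → max 750
V regrets: 175, 0, 0, 875 → max 875
VI regrets: 50, 175, 175, 0 → max 175
Smallest max regret = 175 → VI.

VI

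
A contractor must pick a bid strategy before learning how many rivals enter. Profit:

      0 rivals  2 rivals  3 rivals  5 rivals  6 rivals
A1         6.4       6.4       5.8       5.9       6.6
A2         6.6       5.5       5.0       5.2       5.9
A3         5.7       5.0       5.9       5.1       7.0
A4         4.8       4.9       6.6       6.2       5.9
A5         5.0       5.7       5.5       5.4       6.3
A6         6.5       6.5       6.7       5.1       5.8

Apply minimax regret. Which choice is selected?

A1

Column bests: 0 rivals=6.6, 2 rivals=6.5, 3 rivals=6.7, 5 rivals=6.2, 6 rivals=7.0.
A1 regrets: 0.2, 0.1, 0.9, 0.3, 0.4 → max 0.9
A2 regrets: 0.0, 1.0, 1.7, 1.0, 1.1 → max 1.7
A3 regrets: 0.9, 1.5, 0.8, 1.1, 0.0 → max 1.5
A4 regrets: 1.8, 1.6, 0.1, 0.0, 1.1 → max 1.8
A5 regrets: 1.6, 0.8, 1.2, 0.8, 0.7 → max 1.6
A6 regrets: 0.1, 0.0, 0.0, 1.1, 1.2 → max 1.2
Smallest max regret = 0.9 → A1.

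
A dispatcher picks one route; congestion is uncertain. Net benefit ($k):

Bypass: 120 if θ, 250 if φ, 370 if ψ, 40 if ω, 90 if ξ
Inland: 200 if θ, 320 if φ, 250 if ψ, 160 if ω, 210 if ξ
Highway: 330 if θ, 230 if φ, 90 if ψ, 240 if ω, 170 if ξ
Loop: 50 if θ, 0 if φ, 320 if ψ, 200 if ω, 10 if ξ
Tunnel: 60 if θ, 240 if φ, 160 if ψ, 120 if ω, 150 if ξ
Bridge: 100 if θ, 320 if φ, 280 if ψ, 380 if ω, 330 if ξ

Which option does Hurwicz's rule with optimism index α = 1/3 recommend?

Inland

Bypass: 1/3·370 + 2/3·40 = 150
Inland: 1/3·320 + 2/3·160 = 640/3
Highway: 1/3·330 + 2/3·90 = 170
Loop: 1/3·320 + 2/3·0 = 320/3
Tunnel: 1/3·240 + 2/3·60 = 120
Bridge: 1/3·380 + 2/3·100 = 580/3
Highest Hurwicz score = 640/3 → Inland.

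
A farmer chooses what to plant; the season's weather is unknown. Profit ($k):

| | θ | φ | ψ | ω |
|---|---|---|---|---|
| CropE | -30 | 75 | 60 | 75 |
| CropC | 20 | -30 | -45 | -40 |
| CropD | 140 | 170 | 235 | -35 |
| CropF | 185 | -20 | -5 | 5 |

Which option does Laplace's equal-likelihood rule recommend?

CropD

Row averages: CropE=45, CropC=-23.75, CropD=127.5, CropF=41.25
Highest average = 127.5 → CropD.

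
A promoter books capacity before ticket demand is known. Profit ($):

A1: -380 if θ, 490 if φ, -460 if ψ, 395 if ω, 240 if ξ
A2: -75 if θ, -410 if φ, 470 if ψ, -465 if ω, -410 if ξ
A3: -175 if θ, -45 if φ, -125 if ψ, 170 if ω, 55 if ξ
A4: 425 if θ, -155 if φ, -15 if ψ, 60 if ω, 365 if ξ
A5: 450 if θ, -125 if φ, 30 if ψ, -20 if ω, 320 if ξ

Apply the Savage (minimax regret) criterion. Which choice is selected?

Column bests: θ=450, φ=490, ψ=470, ω=395, ξ=365.
A1 regrets: 830, 0, 930, 0, 125 → max 930
A2 regrets: 525, 900, 0, 860, 775 → max 900
A3 regrets: 625, 535, 595, 225, 310 → max 625
A4 regrets: 25, 645, 485, 335, 0 → max 645
A5 regrets: 0, 615, 440, 415, 45 → max 615
Smallest max regret = 615 → A5.

A5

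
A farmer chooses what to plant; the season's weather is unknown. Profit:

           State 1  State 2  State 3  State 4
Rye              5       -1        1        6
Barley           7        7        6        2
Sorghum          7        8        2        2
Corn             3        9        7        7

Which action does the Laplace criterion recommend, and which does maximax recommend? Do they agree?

Row averages: Rye=2.75, Barley=5.5, Sorghum=4.75, Corn=6.5
Highest average = 6.5 → Corn.
Row maxima: Rye=6, Barley=7, Sorghum=8, Corn=9
Best best-case = 9 → Corn.

laplace → Corn; maximax → Corn (agree)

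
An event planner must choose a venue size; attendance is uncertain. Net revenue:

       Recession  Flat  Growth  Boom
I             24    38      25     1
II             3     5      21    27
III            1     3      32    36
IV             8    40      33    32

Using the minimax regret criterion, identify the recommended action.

Column bests: Recession=24, Flat=40, Growth=33, Boom=36.
I regrets: 0, 2, 8, 35 → max 35
II regrets: 21, 35, 12, 9 → max 35
III regrets: 23, 37, 1, 0 → max 37
IV regrets: 16, 0, 0, 4 → max 16
Smallest max regret = 16 → IV.

IV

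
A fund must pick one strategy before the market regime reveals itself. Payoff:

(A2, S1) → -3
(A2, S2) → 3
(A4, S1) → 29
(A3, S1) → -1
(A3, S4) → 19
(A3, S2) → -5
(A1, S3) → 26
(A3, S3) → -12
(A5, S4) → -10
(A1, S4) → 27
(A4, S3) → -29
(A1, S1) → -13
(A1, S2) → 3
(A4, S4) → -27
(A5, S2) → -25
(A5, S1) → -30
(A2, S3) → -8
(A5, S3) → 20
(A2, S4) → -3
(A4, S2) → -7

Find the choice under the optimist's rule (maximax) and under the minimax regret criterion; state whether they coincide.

Row maxima: A1=27, A2=3, A3=19, A4=29, A5=20
Best best-case = 29 → A4.
Column bests: S1=29, S2=3, S3=26, S4=27.
A1 regrets: 42, 0, 0, 0 → max 42
A2 regrets: 32, 0, 34, 30 → max 34
A3 regrets: 30, 8, 38, 8 → max 38
A4 regrets: 0, 10, 55, 54 → max 55
A5 regrets: 59, 28, 6, 37 → max 59
Smallest max regret = 34 → A2.

maximax → A4; minimax regret → A2 (disagree)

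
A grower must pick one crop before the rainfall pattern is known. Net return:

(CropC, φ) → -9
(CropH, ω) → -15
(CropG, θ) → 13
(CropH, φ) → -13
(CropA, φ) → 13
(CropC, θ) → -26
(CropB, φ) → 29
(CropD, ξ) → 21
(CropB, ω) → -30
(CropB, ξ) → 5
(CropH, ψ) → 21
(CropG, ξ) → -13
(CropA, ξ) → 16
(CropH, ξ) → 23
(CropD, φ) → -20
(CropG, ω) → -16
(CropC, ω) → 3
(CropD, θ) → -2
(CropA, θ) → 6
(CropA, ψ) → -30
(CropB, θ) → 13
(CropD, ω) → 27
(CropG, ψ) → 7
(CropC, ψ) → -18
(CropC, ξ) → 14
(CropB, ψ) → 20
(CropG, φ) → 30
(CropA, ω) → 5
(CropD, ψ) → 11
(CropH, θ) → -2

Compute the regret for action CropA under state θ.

7

Best payoff under θ is 13.
Regret = 13 − 6 = 7.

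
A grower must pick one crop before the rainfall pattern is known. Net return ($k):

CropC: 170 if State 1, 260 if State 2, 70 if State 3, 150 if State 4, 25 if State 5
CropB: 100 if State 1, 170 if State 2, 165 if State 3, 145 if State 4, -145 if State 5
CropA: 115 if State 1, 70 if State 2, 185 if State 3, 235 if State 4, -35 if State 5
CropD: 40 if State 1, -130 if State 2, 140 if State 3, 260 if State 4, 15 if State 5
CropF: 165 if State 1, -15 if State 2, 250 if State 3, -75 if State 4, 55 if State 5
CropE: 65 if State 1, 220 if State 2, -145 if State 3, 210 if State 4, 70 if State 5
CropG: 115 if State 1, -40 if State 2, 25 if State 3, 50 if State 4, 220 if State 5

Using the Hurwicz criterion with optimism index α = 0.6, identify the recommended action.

CropC

CropC: 0.6·260 + 0.4·25 = 166
CropB: 0.6·170 + 0.4·(-145) = 44
CropA: 0.6·235 + 0.4·(-35) = 127
CropD: 0.6·260 + 0.4·(-130) = 104
CropF: 0.6·250 + 0.4·(-75) = 120
CropE: 0.6·220 + 0.4·(-145) = 74
CropG: 0.6·220 + 0.4·(-40) = 116
Highest Hurwicz score = 166 → CropC.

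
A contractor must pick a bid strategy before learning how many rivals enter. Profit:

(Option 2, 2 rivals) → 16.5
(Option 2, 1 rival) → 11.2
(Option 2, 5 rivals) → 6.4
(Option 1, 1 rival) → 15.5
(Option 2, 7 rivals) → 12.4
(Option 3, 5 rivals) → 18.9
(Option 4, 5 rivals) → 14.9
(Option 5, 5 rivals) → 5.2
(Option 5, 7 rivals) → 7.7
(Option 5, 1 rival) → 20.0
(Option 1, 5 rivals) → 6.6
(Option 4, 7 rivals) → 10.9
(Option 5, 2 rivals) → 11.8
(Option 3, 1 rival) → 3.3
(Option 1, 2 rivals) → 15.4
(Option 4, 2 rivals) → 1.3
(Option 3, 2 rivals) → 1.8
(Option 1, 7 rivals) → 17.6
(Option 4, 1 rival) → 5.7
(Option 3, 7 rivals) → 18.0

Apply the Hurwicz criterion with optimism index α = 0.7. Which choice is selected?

Option 5

Option 1: 0.7·17.6 + 0.3·6.6 = 14.3
Option 2: 0.7·16.5 + 0.3·6.4 = 13.47
Option 3: 0.7·18.9 + 0.3·1.8 = 13.77
Option 4: 0.7·14.9 + 0.3·1.3 = 10.82
Option 5: 0.7·20.0 + 0.3·5.2 = 15.56
Highest Hurwicz score = 15.56 → Option 5.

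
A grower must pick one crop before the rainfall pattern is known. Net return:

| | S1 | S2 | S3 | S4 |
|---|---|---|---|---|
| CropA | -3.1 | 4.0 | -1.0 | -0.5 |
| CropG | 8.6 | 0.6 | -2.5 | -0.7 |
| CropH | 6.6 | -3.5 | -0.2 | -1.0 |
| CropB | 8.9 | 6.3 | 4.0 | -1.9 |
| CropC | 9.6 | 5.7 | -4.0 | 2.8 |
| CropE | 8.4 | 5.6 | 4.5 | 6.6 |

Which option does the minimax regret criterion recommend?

Column bests: S1=9.6, S2=6.3, S3=4.5, S4=6.6.
CropA regrets: 12.7, 2.3, 5.5, 7.1 → max 12.7
CropG regrets: 1.0, 5.7, 7.0, 7.3 → max 7.3
CropH regrets: 3.0, 9.8, 4.7, 7.6 → max 9.8
CropB regrets: 0.7, 0.0, 0.5, 8.5 → max 8.5
CropC regrets: 0.0, 0.6, 8.5, 3.8 → max 8.5
CropE regrets: 1.2, 0.7, 0.0, 0.0 → max 1.2
Smallest max regret = 1.2 → CropE.

CropE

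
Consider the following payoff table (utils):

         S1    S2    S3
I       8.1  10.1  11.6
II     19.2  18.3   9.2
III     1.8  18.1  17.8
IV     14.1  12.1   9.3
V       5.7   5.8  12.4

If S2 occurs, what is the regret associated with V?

12.5

Best payoff under S2 is 18.3.
Regret = 18.3 − 5.8 = 12.5.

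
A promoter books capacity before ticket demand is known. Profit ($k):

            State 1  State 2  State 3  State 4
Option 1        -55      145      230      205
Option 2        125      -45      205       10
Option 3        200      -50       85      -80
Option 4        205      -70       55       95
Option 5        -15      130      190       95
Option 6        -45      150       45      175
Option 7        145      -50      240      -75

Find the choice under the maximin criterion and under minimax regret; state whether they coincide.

Row minima: Option 1=-55, Option 2=-45, Option 3=-80, Option 4=-70, Option 5=-15, Option 6=-45, Option 7=-75
Best worst-case = -15 → Option 5.
Column bests: State 1=205, State 2=150, State 3=240, State 4=205.
Option 1 regrets: 260, 5, 10, 0 → max 260
Option 2 regrets: 80, 195, 35, 195 → max 195
Option 3 regrets: 5, 200, 155, 285 → max 285
Option 4 regrets: 0, 220, 185, 110 → max 220
Option 5 regrets: 220, 20, 50, 110 → max 220
Option 6 regrets: 250, 0, 195, 30 → max 250
Option 7 regrets: 60, 200, 0, 280 → max 280
Smallest max regret = 195 → Option 2.

maximin → Option 5; minimax regret → Option 2 (disagree)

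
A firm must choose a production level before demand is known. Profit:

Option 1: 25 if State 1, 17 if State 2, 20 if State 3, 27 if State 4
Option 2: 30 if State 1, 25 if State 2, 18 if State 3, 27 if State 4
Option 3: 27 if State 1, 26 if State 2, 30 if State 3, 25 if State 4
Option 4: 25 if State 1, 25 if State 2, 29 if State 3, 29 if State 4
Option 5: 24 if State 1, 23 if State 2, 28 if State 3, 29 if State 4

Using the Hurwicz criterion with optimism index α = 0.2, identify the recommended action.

Option 3

Option 1: 0.2·27 + 0.8·17 = 19
Option 2: 0.2·30 + 0.8·18 = 20.4
Option 3: 0.2·30 + 0.8·25 = 26
Option 4: 0.2·29 + 0.8·25 = 25.8
Option 5: 0.2·29 + 0.8·23 = 24.2
Highest Hurwicz score = 26 → Option 3.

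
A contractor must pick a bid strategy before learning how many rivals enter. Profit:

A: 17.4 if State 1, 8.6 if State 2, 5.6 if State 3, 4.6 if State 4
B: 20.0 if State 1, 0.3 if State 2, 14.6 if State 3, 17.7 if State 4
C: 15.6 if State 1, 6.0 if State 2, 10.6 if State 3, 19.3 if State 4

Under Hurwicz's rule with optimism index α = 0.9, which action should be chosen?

B

A: 0.9·17.4 + 0.1·4.6 = 16.12
B: 0.9·20.0 + 0.1·0.3 = 18.03
C: 0.9·19.3 + 0.1·6.0 = 17.97
Highest Hurwicz score = 18.03 → B.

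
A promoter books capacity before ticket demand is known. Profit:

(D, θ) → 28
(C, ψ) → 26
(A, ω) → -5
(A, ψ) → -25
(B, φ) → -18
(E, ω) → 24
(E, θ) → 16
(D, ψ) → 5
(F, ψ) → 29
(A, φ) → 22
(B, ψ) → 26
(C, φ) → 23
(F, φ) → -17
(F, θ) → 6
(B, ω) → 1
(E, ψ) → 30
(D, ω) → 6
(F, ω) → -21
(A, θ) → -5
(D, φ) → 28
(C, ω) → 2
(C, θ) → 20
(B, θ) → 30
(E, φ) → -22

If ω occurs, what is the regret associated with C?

Best payoff under ω is 24.
Regret = 24 − 2 = 22.

22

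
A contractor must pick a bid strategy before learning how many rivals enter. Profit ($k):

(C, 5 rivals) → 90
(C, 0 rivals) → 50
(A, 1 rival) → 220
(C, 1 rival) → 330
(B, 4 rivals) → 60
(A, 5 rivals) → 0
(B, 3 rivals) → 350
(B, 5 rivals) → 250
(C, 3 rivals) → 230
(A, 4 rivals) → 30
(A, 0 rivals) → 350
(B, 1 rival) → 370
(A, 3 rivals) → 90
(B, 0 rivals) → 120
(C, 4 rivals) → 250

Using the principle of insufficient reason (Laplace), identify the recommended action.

Row averages: A=138, B=230, C=190
Highest average = 230 → B.

B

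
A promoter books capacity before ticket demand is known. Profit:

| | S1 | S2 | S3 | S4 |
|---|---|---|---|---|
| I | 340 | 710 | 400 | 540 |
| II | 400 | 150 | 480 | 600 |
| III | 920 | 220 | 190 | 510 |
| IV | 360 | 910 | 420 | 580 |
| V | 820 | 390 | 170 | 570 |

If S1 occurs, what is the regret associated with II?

520

Best payoff under S1 is 920.
Regret = 920 − 400 = 520.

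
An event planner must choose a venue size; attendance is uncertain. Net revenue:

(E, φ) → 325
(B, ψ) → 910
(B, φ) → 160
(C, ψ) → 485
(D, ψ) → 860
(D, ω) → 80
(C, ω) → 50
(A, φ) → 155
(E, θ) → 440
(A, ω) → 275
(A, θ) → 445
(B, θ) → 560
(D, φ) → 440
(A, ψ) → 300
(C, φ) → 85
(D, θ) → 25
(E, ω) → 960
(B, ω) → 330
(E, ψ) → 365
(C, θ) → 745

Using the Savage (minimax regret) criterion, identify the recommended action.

Column bests: θ=745, φ=440, ψ=910, ω=960.
A regrets: 300, 285, 610, 685 → max 685
B regrets: 185, 280, 0, 630 → max 630
C regrets: 0, 355, 425, 910 → max 910
D regrets: 720, 0, 50, 880 → max 880
E regrets: 305, 115, 545, 0 → max 545
Smallest max regret = 545 → E.

E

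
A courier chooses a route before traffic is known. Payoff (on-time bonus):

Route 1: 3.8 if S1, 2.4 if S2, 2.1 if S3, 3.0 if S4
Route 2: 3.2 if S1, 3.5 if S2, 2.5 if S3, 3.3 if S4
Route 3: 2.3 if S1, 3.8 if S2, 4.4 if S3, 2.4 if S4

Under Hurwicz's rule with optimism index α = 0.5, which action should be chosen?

Route 3

Route 1: 0.5·3.8 + 0.5·2.1 = 2.95
Route 2: 0.5·3.5 + 0.5·2.5 = 3
Route 3: 0.5·4.4 + 0.5·2.3 = 3.35
Highest Hurwicz score = 3.35 → Route 3.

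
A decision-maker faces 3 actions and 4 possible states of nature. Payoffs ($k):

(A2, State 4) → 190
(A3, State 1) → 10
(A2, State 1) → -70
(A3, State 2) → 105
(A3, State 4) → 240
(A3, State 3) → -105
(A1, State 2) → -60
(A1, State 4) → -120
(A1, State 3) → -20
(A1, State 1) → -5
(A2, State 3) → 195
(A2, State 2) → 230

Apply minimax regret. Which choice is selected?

A2

Column bests: State 1=10, State 2=230, State 3=195, State 4=240.
A1 regrets: 15, 290, 215, 360 → max 360
A2 regrets: 80, 0, 0, 50 → max 80
A3 regrets: 0, 125, 300, 0 → max 300
Smallest max regret = 80 → A2.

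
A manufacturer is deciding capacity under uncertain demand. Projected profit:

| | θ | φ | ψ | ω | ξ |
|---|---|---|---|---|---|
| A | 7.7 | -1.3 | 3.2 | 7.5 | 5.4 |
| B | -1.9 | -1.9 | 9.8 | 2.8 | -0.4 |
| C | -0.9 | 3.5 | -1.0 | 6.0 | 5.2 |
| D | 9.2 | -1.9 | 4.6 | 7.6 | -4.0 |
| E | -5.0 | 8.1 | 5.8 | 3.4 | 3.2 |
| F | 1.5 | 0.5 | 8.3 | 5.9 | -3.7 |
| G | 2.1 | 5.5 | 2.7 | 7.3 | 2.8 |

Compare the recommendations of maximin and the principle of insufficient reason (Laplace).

maximin → G; laplace → A (disagree)

Row minima: A=-1.3, B=-1.9, C=-1.0, D=-4.0, E=-5.0, F=-3.7, G=2.1
Best worst-case = 2.1 → G.
Row averages: A=4.5, B=1.68, C=2.56, D=3.1, E=3.1, F=2.5, G=4.08
Highest average = 4.5 → A.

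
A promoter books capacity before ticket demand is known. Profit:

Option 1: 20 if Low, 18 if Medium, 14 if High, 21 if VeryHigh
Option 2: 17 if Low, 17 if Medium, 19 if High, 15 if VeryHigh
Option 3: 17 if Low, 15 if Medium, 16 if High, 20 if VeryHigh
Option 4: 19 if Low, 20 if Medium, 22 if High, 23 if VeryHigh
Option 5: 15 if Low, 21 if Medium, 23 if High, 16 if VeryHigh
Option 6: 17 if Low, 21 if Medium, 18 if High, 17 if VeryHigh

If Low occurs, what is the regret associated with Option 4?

1

Best payoff under Low is 20.
Regret = 20 − 19 = 1.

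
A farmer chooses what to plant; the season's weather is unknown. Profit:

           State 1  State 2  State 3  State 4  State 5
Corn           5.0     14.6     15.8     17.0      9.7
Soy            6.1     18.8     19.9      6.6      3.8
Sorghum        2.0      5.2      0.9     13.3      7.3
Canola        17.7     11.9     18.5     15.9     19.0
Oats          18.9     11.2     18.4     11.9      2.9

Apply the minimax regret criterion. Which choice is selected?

Canola

Column bests: State 1=18.9, State 2=18.8, State 3=19.9, State 4=17.0, State 5=19.0.
Corn regrets: 13.9, 4.2, 4.1, 0.0, 9.3 → max 13.9
Soy regrets: 12.8, 0.0, 0.0, 10.4, 15.2 → max 15.2
Sorghum regrets: 16.9, 13.6, 19.0, 3.7, 11.7 → max 19.0
Canola regrets: 1.2, 6.9, 1.4, 1.1, 0.0 → max 6.9
Oats regrets: 0.0, 7.6, 1.5, 5.1, 16.1 → max 16.1
Smallest max regret = 6.9 → Canola.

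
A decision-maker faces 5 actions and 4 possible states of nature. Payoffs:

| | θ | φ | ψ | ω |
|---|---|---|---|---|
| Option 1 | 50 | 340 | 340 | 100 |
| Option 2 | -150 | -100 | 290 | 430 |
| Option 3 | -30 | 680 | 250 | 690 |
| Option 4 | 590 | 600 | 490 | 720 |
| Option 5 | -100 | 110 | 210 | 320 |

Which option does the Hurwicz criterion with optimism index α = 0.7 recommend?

Option 1: 0.7·340 + 0.3·50 = 253
Option 2: 0.7·430 + 0.3·(-150) = 256
Option 3: 0.7·690 + 0.3·(-30) = 474
Option 4: 0.7·720 + 0.3·490 = 651
Option 5: 0.7·320 + 0.3·(-100) = 194
Highest Hurwicz score = 651 → Option 4.

Option 4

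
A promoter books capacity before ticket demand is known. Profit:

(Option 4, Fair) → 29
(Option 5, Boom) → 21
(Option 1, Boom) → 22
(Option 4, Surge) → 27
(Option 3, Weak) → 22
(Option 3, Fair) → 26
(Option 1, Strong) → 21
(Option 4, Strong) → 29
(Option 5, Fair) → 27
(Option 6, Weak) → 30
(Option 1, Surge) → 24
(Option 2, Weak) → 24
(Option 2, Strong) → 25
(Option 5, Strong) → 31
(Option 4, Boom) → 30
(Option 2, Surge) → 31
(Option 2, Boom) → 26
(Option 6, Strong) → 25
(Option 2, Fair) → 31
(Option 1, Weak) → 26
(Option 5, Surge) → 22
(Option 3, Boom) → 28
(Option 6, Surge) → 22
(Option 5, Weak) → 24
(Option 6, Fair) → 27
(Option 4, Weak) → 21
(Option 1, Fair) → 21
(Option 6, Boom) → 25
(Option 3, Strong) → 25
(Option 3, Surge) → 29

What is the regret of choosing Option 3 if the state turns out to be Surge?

Best payoff under Surge is 31.
Regret = 31 − 29 = 2.

2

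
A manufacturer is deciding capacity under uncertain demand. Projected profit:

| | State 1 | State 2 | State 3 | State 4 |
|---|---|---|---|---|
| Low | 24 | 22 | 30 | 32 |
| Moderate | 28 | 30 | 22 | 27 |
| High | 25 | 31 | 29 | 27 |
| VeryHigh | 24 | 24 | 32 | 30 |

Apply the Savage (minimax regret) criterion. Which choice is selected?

Column bests: State 1=28, State 2=31, State 3=32, State 4=32.
Low regrets: 4, 9, 2, 0 → max 9
Moderate regrets: 0, 1, 10, 5 → max 10
High regrets: 3, 0, 3, 5 → max 5
VeryHigh regrets: 4, 7, 0, 2 → max 7
Smallest max regret = 5 → High.

High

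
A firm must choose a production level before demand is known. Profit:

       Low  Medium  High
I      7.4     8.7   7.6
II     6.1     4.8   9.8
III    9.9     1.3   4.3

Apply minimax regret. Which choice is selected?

I

Column bests: Low=9.9, Medium=8.7, High=9.8.
I regrets: 2.5, 0.0, 2.2 → max 2.5
II regrets: 3.8, 3.9, 0.0 → max 3.9
III regrets: 0.0, 7.4, 5.5 → max 7.4
Smallest max regret = 2.5 → I.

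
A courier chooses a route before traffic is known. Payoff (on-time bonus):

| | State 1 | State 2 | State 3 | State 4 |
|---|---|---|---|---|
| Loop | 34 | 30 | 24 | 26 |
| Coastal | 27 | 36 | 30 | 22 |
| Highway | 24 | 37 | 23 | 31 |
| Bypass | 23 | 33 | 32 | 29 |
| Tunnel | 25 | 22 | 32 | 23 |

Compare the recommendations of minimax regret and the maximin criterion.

Column bests: State 1=34, State 2=37, State 3=32, State 4=31.
Loop regrets: 0, 7, 8, 5 → max 8
Coastal regrets: 7, 1, 2, 9 → max 9
Highway regrets: 10, 0, 9, 0 → max 10
Bypass regrets: 11, 4, 0, 2 → max 11
Tunnel regrets: 9, 15, 0, 8 → max 15
Smallest max regret = 8 → Loop.
Row minima: Loop=24, Coastal=22, Highway=23, Bypass=23, Tunnel=22
Best worst-case = 24 → Loop.

minimax regret → Loop; maximin → Loop (agree)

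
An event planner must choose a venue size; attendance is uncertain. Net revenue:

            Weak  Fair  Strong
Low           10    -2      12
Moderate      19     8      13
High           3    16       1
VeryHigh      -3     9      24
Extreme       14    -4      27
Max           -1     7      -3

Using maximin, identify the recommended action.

Moderate

Row minima: Low=-2, Moderate=8, High=1, VeryHigh=-3, Extreme=-4, Max=-3
Best worst-case = 8 → Moderate.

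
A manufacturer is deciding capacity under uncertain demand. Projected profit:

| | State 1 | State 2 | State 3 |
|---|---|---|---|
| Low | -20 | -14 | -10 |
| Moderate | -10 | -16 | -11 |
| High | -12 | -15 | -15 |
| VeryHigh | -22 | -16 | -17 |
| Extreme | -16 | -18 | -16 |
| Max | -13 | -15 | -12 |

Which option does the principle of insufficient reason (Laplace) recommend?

Row averages: Low=-44/3, Moderate=-37/3, High=-14, VeryHigh=-55/3, Extreme=-50/3, Max=-40/3
Highest average = -37/3 → Moderate.

Moderate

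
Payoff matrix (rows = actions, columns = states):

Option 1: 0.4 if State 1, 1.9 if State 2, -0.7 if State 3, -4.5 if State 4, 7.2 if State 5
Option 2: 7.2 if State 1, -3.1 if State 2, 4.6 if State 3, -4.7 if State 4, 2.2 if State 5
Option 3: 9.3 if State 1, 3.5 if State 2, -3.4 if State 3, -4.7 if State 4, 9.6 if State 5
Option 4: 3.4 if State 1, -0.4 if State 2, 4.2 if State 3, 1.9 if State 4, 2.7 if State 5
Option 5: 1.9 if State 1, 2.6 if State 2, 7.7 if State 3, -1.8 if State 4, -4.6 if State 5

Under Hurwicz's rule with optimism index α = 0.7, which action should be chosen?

Option 1: 0.7·7.2 + 0.3·(-4.5) = 3.69
Option 2: 0.7·7.2 + 0.3·(-4.7) = 3.63
Option 3: 0.7·9.6 + 0.3·(-4.7) = 5.31
Option 4: 0.7·4.2 + 0.3·(-0.4) = 2.82
Option 5: 0.7·7.7 + 0.3·(-4.6) = 4.01
Highest Hurwicz score = 5.31 → Option 3.

Option 3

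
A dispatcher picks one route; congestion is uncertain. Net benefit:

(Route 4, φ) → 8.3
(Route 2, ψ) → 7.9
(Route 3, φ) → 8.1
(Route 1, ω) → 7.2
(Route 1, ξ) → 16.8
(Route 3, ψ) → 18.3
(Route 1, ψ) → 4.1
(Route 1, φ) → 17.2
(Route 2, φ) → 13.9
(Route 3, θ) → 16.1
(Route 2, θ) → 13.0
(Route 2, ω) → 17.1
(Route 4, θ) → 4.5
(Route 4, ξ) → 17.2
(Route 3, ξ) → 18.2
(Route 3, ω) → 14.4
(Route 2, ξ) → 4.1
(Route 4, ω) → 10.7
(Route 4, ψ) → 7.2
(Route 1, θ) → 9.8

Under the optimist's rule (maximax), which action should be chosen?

Route 3

Row maxima: Route 1=17.2, Route 2=17.1, Route 3=18.3, Route 4=17.2
Best best-case = 18.3 → Route 3.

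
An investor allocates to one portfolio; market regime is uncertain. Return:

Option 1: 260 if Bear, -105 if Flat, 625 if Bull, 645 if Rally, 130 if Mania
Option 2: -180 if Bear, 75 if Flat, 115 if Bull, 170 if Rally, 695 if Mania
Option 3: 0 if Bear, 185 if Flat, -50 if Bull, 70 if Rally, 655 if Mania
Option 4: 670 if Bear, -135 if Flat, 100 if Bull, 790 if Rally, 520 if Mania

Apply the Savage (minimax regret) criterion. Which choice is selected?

Option 4

Column bests: Bear=670, Flat=185, Bull=625, Rally=790, Mania=695.
Option 1 regrets: 410, 290, 0, 145, 565 → max 565
Option 2 regrets: 850, 110, 510, 620, 0 → max 850
Option 3 regrets: 670, 0, 675, 720, 40 → max 720
Option 4 regrets: 0, 320, 525, 0, 175 → max 525
Smallest max regret = 525 → Option 4.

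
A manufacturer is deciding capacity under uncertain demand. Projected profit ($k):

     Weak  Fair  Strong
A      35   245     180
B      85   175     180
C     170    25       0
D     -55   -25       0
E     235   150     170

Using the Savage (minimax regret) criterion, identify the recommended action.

Column bests: Weak=235, Fair=245, Strong=180.
A regrets: 200, 0, 0 → max 200
B regrets: 150, 70, 0 → max 150
C regrets: 65, 220, 180 → max 220
D regrets: 290, 270, 180 → max 290
E regrets: 0, 95, 10 → max 95
Smallest max regret = 95 → E.

E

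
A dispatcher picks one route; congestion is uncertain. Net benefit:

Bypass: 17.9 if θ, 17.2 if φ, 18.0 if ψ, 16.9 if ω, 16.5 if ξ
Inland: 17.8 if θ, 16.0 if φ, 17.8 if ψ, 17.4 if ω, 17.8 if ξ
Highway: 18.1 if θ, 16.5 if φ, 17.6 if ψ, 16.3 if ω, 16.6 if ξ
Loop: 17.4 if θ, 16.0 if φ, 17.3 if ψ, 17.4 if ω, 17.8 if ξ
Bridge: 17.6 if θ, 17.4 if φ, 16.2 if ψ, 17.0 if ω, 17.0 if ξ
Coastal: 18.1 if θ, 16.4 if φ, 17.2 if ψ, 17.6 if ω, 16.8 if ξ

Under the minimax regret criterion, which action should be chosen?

Column bests: θ=18.1, φ=17.4, ψ=18.0, ω=17.6, ξ=17.8.
Bypass regrets: 0.2, 0.2, 0.0, 0.7, 1.3 → max 1.3
Inland regrets: 0.3, 1.4, 0.2, 0.2, 0.0 → max 1.4
Highway regrets: 0.0, 0.9, 0.4, 1.3, 1.2 → max 1.3
Loop regrets: 0.7, 1.4, 0.7, 0.2, 0.0 → max 1.4
Bridge regrets: 0.5, 0.0, 1.8, 0.6, 0.8 → max 1.8
Coastal regrets: 0.0, 1.0, 0.8, 0.0, 1.0 → max 1.0
Smallest max regret = 1.0 → Coastal.

Coastal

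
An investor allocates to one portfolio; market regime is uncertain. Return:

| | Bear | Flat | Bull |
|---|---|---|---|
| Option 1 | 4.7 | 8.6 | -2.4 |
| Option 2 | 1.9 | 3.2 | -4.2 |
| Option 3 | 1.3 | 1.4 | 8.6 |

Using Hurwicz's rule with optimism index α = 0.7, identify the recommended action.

Option 1: 0.7·8.6 + 0.3·(-2.4) = 5.3
Option 2: 0.7·3.2 + 0.3·(-4.2) = 0.98
Option 3: 0.7·8.6 + 0.3·1.3 = 6.41
Highest Hurwicz score = 6.41 → Option 3.

Option 3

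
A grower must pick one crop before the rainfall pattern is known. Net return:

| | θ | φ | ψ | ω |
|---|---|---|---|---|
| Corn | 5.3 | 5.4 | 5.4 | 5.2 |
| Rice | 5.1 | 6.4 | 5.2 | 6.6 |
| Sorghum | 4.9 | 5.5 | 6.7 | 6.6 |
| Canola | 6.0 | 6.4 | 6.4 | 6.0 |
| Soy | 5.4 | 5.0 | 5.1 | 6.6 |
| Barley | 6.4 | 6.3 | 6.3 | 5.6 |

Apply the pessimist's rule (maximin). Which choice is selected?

Row minima: Corn=5.2, Rice=5.1, Sorghum=4.9, Canola=6.0, Soy=5.0, Barley=5.6
Best worst-case = 6.0 → Canola.

Canola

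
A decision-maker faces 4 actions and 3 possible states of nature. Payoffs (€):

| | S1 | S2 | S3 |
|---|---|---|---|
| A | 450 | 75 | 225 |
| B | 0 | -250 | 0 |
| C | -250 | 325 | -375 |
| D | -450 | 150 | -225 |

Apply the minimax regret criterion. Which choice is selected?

Column bests: S1=450, S2=325, S3=225.
A regrets: 0, 250, 0 → max 250
B regrets: 450, 575, 225 → max 575
C regrets: 700, 0, 600 → max 700
D regrets: 900, 175, 450 → max 900
Smallest max regret = 250 → A.

A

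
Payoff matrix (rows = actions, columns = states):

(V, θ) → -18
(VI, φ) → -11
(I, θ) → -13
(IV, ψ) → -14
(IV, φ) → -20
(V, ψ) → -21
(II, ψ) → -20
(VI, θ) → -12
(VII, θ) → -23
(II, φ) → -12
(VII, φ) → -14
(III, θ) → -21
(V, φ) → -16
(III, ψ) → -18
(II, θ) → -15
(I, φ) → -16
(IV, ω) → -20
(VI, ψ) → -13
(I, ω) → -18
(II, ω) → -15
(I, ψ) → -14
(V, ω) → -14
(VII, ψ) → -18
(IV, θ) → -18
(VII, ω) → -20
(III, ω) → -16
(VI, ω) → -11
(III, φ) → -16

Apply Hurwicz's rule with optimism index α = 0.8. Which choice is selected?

VI

I: 0.8·(-13) + 0.2·(-18) = -14
II: 0.8·(-12) + 0.2·(-20) = -13.6
III: 0.8·(-16) + 0.2·(-21) = -17
IV: 0.8·(-14) + 0.2·(-20) = -15.2
V: 0.8·(-14) + 0.2·(-21) = -15.4
VI: 0.8·(-11) + 0.2·(-13) = -11.4
VII: 0.8·(-14) + 0.2·(-23) = -15.8
Highest Hurwicz score = -11.4 → VI.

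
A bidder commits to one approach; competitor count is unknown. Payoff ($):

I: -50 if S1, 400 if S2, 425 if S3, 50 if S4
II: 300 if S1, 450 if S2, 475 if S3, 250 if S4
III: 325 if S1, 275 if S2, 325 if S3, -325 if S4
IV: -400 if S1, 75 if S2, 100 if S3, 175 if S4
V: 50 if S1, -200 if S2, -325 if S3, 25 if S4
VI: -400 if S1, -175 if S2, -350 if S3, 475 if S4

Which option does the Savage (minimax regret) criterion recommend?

Column bests: S1=325, S2=450, S3=475, S4=475.
I regrets: 375, 50, 50, 425 → max 425
II regrets: 25, 0, 0, 225 → max 225
III regrets: 0, 175, 150, 800 → max 800
IV regrets: 725, 375, 375, 300 → max 725
V regrets: 275, 650, 800, 450 → max 800
VI regrets: 725, 625, 825, 0 → max 825
Smallest max regret = 225 → II.

II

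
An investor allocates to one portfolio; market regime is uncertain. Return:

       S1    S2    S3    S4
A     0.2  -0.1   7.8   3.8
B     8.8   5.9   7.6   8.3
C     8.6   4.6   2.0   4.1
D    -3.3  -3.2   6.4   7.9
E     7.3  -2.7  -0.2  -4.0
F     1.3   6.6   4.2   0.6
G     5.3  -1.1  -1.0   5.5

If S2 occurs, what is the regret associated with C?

2.0

Best payoff under S2 is 6.6.
Regret = 6.6 − 4.6 = 2.0.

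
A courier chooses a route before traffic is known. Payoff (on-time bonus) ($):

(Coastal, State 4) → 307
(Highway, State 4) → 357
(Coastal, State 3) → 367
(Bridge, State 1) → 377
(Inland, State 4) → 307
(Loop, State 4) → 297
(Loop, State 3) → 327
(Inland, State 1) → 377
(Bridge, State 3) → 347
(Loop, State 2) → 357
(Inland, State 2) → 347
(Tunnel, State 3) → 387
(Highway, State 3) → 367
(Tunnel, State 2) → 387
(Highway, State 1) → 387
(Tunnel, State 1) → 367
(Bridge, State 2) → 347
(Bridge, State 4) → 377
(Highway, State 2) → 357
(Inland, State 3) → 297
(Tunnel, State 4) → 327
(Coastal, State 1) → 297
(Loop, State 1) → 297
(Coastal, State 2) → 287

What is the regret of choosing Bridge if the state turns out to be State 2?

40

Best payoff under State 2 is 387.
Regret = 387 − 347 = 40.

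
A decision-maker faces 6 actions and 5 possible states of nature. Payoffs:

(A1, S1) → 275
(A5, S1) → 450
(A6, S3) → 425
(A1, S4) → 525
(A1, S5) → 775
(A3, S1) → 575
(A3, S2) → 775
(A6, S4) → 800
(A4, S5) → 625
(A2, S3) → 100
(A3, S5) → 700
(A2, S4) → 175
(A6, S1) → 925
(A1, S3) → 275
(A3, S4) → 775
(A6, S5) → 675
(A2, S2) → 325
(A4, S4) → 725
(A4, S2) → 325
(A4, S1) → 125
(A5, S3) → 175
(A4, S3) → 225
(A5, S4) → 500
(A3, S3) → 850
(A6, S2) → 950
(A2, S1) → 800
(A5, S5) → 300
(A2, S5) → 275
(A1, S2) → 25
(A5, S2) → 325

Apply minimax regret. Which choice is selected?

Column bests: S1=925, S2=950, S3=850, S4=800, S5=775.
A1 regrets: 650, 925, 575, 275, 0 → max 925
A2 regrets: 125, 625, 750, 625, 500 → max 750
A3 regrets: 350, 175, 0, 25, 75 → max 350
A4 regrets: 800, 625, 625, 75, 150 → max 800
A5 regrets: 475, 625, 675, 300, 475 → max 675
A6 regrets: 0, 0, 425, 0, 100 → max 425
Smallest max regret = 350 → A3.

A3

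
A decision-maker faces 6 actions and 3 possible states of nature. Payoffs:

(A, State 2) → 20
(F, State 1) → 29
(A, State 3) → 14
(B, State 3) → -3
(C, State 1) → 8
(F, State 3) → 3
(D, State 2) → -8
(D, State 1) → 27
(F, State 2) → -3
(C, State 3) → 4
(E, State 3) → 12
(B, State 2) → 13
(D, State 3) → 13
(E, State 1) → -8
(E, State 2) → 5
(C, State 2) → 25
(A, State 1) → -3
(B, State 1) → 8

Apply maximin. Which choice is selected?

Row minima: A=-3, B=-3, C=4, D=-8, E=-8, F=-3
Best worst-case = 4 → C.

C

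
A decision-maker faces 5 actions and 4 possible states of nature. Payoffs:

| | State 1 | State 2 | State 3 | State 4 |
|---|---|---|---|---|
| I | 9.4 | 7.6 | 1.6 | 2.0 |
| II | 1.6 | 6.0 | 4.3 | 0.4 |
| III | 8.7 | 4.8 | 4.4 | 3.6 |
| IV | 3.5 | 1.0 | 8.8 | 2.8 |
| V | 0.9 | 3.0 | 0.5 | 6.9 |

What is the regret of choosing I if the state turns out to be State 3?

7.2

Best payoff under State 3 is 8.8.
Regret = 8.8 − 1.6 = 7.2.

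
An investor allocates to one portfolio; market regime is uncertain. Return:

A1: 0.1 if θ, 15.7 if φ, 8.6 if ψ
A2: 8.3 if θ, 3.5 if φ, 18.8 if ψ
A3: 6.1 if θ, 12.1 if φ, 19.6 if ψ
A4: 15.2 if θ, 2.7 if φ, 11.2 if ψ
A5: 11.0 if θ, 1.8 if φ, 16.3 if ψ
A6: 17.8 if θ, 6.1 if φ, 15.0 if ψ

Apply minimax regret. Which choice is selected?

A6

Column bests: θ=17.8, φ=15.7, ψ=19.6.
A1 regrets: 17.7, 0.0, 11.0 → max 17.7
A2 regrets: 9.5, 12.2, 0.8 → max 12.2
A3 regrets: 11.7, 3.6, 0.0 → max 11.7
A4 regrets: 2.6, 13.0, 8.4 → max 13.0
A5 regrets: 6.8, 13.9, 3.3 → max 13.9
A6 regrets: 0.0, 9.6, 4.6 → max 9.6
Smallest max regret = 9.6 → A6.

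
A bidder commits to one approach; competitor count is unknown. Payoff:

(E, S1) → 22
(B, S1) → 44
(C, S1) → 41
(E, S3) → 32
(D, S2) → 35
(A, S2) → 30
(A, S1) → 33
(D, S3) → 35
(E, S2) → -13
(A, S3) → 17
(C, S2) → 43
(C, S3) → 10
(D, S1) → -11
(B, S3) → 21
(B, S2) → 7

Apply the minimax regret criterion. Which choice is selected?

A

Column bests: S1=44, S2=43, S3=35.
A regrets: 11, 13, 18 → max 18
B regrets: 0, 36, 14 → max 36
C regrets: 3, 0, 25 → max 25
D regrets: 55, 8, 0 → max 55
E regrets: 22, 56, 3 → max 56
Smallest max regret = 18 → A.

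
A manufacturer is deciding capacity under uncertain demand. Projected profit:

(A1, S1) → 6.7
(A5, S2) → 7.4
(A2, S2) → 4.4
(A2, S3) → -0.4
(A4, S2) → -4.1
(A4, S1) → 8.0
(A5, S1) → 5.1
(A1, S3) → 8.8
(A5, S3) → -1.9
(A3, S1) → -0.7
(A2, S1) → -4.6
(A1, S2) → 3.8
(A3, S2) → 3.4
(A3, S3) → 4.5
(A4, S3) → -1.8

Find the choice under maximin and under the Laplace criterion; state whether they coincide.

Row minima: A1=3.8, A2=-4.6, A3=-0.7, A4=-4.1, A5=-1.9
Best worst-case = 3.8 → A1.
Row averages: A1=193/30, A2=-0.2, A3=2.4, A4=0.7, A5=53/15
Highest average = 193/30 → A1.

maximin → A1; laplace → A1 (agree)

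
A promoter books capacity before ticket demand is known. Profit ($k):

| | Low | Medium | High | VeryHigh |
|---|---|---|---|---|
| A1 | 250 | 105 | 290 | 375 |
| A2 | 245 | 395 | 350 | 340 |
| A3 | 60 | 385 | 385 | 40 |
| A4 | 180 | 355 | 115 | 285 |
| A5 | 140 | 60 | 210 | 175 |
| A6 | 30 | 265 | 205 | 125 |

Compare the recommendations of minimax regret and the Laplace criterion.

minimax regret → A2; laplace → A2 (agree)

Column bests: Low=250, Medium=395, High=385, VeryHigh=375.
A1 regrets: 0, 290, 95, 0 → max 290
A2 regrets: 5, 0, 35, 35 → max 35
A3 regrets: 190, 10, 0, 335 → max 335
A4 regrets: 70, 40, 270, 90 → max 270
A5 regrets: 110, 335, 175, 200 → max 335
A6 regrets: 220, 130, 180, 250 → max 250
Smallest max regret = 35 → A2.
Row averages: A1=255, A2=332.5, A3=217.5, A4=233.75, A5=146.25, A6=156.25
Highest average = 332.5 → A2.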